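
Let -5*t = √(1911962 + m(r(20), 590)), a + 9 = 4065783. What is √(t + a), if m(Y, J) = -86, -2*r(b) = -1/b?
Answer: √(101644350 - 10*√477969)/5 ≈ 2016.3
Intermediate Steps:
r(b) = 1/(2*b) (r(b) = -(-1)/(2*b) = 1/(2*b))
a = 4065774 (a = -9 + 4065783 = 4065774)
t = -2*√477969/5 (t = -√(1911962 - 86)/5 = -2*√477969/5 ≈ -276.54)
√(t + a) = √(-2*√477969/5 + 4065774) = √(4065774 - 2*√477969/5)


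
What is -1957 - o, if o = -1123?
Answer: -834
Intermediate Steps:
-1957 - o = -1957 - 1*(-1123) = -1957 + 1123 = -834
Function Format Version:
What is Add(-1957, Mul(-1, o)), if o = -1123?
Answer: -834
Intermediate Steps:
Add(-1957, Mul(-1, o)) = Add(-1957, Mul(-1, -1123)) = Add(-1957, 1123) = -834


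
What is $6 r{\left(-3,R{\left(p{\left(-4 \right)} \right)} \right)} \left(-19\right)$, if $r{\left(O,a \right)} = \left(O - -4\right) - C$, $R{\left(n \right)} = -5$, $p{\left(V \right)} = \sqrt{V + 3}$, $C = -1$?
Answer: $-228$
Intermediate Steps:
$p{\left(V \right)} = \sqrt{3 + V}$
$r{\left(O,a \right)} = 5 + O$ ($r{\left(O,a \right)} = \left(O - -4\right) - -1 = \left(O + 4\right) + 1 = \left(4 + O\right) + 1 = 5 + O$)
$6 r{\left(-3,R{\left(p{\left(-4 \right)} \right)} \right)} \left(-19\right) = 6 \left(5 - 3\right) \left(-19\right) = 6 \cdot 2 \left(-19\right) = 12 \left(-19\right) = -228$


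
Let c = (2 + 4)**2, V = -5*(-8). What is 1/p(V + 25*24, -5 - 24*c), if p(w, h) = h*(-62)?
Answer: 1/53878 ≈ 1.8560e-5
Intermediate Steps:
V = 40
c = 36 (c = 6**2 = 36)
p(w, h) = -62*h
1/p(V + 25*24, -5 - 24*c) = 1/(-62*(-5 - 24*36)) = 1/(-62*(-5 - 864)) = 1/(-62*(-869)) = 1/53878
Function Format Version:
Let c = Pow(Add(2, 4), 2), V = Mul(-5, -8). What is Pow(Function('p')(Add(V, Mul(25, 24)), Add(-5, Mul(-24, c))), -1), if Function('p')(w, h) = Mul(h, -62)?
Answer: Rational(1, 53878) ≈ 1.8560e-5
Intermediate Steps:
V = 40
c = 36 (c = Pow(6, 2) = 36)
Function('p')(w, h) = Mul(-62, h)
Pow(Function('p')(Add(V, Mul(25, 24)), Add(-5, Mul(-24, c))), -1) = Pow(Mul(-62, Add(-5, Mul(-24, 36))), -1) = Pow(Mul(-62, Add(-5, -864)), -1) = Pow(Mul(-62, -869), -1) = Pow(53878, -1) = Rational(1, 53878)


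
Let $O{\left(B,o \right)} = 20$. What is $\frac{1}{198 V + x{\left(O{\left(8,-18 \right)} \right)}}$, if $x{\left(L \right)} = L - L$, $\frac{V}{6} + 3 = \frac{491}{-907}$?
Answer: $- \frac{907}{3815856} \approx -0.00023769$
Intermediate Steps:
$V = - \frac{19272}{907}$ ($V = -18 + 6 \frac{491}{-907} = -18 + 6 \cdot 491 \left(- \frac{1}{907}\right) = -18 + 6 \left(- \frac{491}{907}\right) = -18 - \frac{2946}{907} = - \frac{19272}{907} \approx -21.248$)
$x{\left(L \right)} = 0$
$\frac{1}{198 V + x{\left(O{\left(8,-18 \right)} \right)}} = \frac{1}{198 \left(- \frac{19272}{907}\right) + 0} = \frac{1}{- \frac{3815856}{907} + 0} = \frac{1}{- \frac{3815856}{907}} = - \frac{907}{3815856}$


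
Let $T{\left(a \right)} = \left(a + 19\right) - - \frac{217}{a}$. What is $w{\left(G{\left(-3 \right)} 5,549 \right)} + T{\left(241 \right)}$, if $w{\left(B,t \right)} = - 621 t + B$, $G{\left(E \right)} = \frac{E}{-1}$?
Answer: $- \frac{82097397}{241} \approx -3.4065 \cdot 10^{5}$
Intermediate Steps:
$G{\left(E \right)} = - E$ ($G{\left(E \right)} = E \left(-1\right) = - E$)
$w{\left(B,t \right)} = B - 621 t$
$T{\left(a \right)} = 19 + a + \frac{217}{a}$ ($T{\left(a \right)} = \left(19 + a\right) + \frac{217}{a} = 19 + a + \frac{217}{a}$)
$w{\left(G{\left(-3 \right)} 5,549 \right)} + T{\left(241 \right)} = \left(\left(-1\right) \left(-3\right) 5 - 340929\right) + \left(19 + 241 + \frac{217}{241}\right) = \left(3 \cdot 5 - 340929\right) + \left(19 + 241 + 217 \cdot \frac{1}{241}\right) = \left(15 - 340929\right) + \left(19 + 241 + \frac{217}{241}\right) = -340914 + \frac{62877}{241} = - \frac{82097397}{241}$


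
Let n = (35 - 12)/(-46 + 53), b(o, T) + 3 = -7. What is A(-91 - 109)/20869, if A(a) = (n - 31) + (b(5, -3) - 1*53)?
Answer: -635/146083 ≈ -0.0043468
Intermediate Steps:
b(o, T) = -10 (b(o, T) = -3 - 7 = -10)
n = 23/7 ≈ 3.2857
A(a) = -635/7 (A(a) = (23/7 - 31) + (-10 - 1*53) = -194/7 + (-10 - 53) = -194/7 - 63 = -635/7)
A(-91 - 109)/20869 = -635/7/20869 = -635/7*1/20869 = -635/146083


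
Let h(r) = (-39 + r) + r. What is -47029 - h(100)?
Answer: -47190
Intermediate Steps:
h(r) = -39 + 2*r
-47029 - h(100) = -47029 - (-39 + 2*100) = -47029 - (-39 + 200) = -47029 - 1*161 = -47029 - 161 = -47190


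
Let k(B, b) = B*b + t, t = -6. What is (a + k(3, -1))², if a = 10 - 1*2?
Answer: 1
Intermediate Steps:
k(B, b) = -6 + B*b (k(B, b) = B*b - 6 = -6 + B*b)
a = 8 (a = 10 - 2 = 8)
(a + k(3, -1))² = (8 + (-6 + 3*(-1)))² = (8 + (-6 - 3))² = (8 - 9)² = (-1)² = 1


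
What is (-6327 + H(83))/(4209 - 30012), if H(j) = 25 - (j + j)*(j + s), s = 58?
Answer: 29708/25803 ≈ 1.1513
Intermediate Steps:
H(j) = 25 - 2*j*(58 + j) (H(j) = 25 - (j + j)*(j + 58) = 25 - 2*j*(58 + j))
(-6327 + H(83))/(4209 - 30012) = (-6327 + (25 - 116*83 - 2*83²))/(4209 - 30012) = (-6327 + (25 - 9628 - 2*6889))/(-25803) = (-6327 + (25 - 9628 - 13778))*(-1/25803) = (-6327 - 23381)*(-1/25803) = -29708*(-1/25803) = 29708/25803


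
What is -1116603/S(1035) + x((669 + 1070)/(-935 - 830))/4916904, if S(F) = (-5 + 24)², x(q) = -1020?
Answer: -457519177111/147916862 ≈ -3093.1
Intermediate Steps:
S(F) = 361 (S(F) = 19² = 361)
-1116603/S(1035) + x((669 + 1070)/(-935 - 830))/4916904 = -1116603/361 - 1020/4916904 = -1116603*1/361 - 1020*1/4916904 = -1116603/361 - 85/409742 = -457519177111/147916862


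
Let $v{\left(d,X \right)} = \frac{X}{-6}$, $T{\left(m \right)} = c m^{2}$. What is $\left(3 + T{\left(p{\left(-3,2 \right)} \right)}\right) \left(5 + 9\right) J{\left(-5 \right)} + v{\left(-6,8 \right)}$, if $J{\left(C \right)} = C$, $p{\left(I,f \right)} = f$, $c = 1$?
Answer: $- \frac{1474}{3} \approx -491.33$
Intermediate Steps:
$T{\left(m \right)} = m^{2}$ ($T{\left(m \right)} = 1 m^{2} = m^{2}$)
$v{\left(d,X \right)} = - \frac{X}{6}$ ($v{\left(d,X \right)} = X \left(- \frac{1}{6}\right) = - \frac{X}{6}$)
$\left(3 + T{\left(p{\left(-3,2 \right)} \right)}\right) \left(5 + 9\right) J{\left(-5 \right)} + v{\left(-6,8 \right)} = \left(3 + 2^{2}\right) \left(5 + 9\right) \left(-5\right) - \frac{4}{3} = \left(3 + 4\right) 14 \left(-5\right) - \frac{4}{3} = 7 \cdot 14 \left(-5\right) - \frac{4}{3} = 98 \left(-5\right) - \frac{4}{3} = -490 - \frac{4}{3} = - \frac{1474}{3}$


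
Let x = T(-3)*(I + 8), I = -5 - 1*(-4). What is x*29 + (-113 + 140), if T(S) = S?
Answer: -582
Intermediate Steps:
I = -1 (I = -5 + 4 = -1)
x = -21 (x = -3*(-1 + 8) = -3*7 = -21)
x*29 + (-113 + 140) = -21*29 + (-113 + 140) = -609 + 27 = -582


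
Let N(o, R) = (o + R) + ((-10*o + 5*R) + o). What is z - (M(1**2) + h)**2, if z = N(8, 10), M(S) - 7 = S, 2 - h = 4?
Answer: -40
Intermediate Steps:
h = -2 (h = 2 - 1*4 = 2 - 4 = -2)
M(S) = 7 + S
N(o, R) = -8*o + 6*R (N(o, R) = (R + o) + (-9*o + 5*R) = -8*o + 6*R)
z = -4 (z = -8*8 + 6*10 = -64 + 60 = -4)
z - (M(1**2) + h)**2 = -4 - ((7 + 1**2) - 2)**2 = -4 - ((7 + 1) - 2)**2 = -4 - (8 - 2)**2 = -4 - 1*6**2 = -4 - 1*36 = -4 - 36 = -40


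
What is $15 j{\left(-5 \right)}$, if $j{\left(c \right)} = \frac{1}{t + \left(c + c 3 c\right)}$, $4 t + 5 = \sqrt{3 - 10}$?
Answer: $\frac{4125}{18908} - \frac{15 i \sqrt{7}}{18908} \approx 0.21816 - 0.0020989 i$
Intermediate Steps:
$t = - \frac{5}{4} + \frac{i \sqrt{7}}{4}$ ($t = - \frac{5}{4} + \frac{\sqrt{3 - 10}}{4} = - \frac{5}{4} + \frac{\sqrt{-7}}{4} = - \frac{5}{4} + \frac{i \sqrt{7}}{4} \approx -1.25 + 0.66144 i$)
$j{\left(c \right)} = \frac{1}{- \frac{5}{4} + c + 3 c^{2} + \frac{i \sqrt{7}}{4}}$ ($j{\left(c \right)} = \frac{1}{\left(- \frac{5}{4} + \frac{i \sqrt{7}}{4}\right) + \left(c + c 3 c\right)} = \frac{1}{\left(- \frac{5}{4} + \frac{i \sqrt{7}}{4}\right) + \left(c + 3 c^{2}\right)} = \frac{1}{- \frac{5}{4} + c + 3 c^{2} + \frac{i \sqrt{7}}{4}}$)
$15 j{\left(-5 \right)} = 15 \frac{4}{-5 + 4 \left(-5\right) + 12 \left(-5\right)^{2} + i \sqrt{7}} = 15 \frac{4}{-5 - 20 + 12 \cdot 25 + i \sqrt{7}} = 15 \frac{4}{-5 - 20 + 300 + i \sqrt{7}} = 15 \frac{4}{275 + i \sqrt{7}} = \frac{60}{275 + i \sqrt{7}}$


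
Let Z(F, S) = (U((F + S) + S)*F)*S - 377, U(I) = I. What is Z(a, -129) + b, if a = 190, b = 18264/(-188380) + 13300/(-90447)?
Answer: 1013969380084199/608514495 ≈ 1.6663e+6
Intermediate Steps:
b = -148477786/608514495 (b = 18264*(-1/188380) + 13300*(-1/90447) = -4566/47095 - 1900/12921 = -148477786/608514495 ≈ -0.24400)
Z(F, S) = -377 + F*S*(F + 2*S) (Z(F, S) = (((F + S) + S)*F)*S - 377 = ((F + 2*S)*F)*S - 377 = (F*(F + 2*S))*S - 377 = F*S*(F + 2*S) - 377 = -377 + F*S*(F + 2*S))
Z(a, -129) + b = (-377 + 190*(-129)*(190 + 2*(-129))) - 148477786/608514495 = (-377 + 190*(-129)*(190 - 258)) - 148477786/608514495 = (-377 + 190*(-129)*(-68)) - 148477786/608514495 = (-377 + 1666680) - 148477786/608514495 = 1666303 - 148477786/608514495 = 1013969380084199/608514495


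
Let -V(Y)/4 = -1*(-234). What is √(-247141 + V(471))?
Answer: I*√248077 ≈ 498.07*I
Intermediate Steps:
V(Y) = -936 (V(Y) = -(-4)*(-234) = -4*234 = -936)
√(-247141 + V(471)) = √(-247141 - 936) = √(-248077) = I*√248077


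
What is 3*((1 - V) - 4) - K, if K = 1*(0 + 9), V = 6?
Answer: -36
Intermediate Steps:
K = 9 (K = 1*9 = 9)
3*((1 - V) - 4) - K = 3*((1 - 1*6) - 4) - 1*9 = 3*((1 - 6) - 4) - 9 = 3*(-5 - 4) - 9 = 3*(-9) - 9 = -27 - 9 = -36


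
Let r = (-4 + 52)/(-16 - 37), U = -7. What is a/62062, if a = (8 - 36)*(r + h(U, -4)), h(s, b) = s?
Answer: 838/234949 ≈ 0.0035667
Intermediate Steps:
r = -48/53 (r = 48/(-53) = 48*(-1/53) = -48/53 ≈ -0.90566)
a = 11732/53 (a = (8 - 36)*(-48/53 - 7) = -28*(-419/53) = 11732/53 ≈ 221.36)
a/62062 = (11732/53)/62062 = (11732/53)*(1/62062) = 838/234949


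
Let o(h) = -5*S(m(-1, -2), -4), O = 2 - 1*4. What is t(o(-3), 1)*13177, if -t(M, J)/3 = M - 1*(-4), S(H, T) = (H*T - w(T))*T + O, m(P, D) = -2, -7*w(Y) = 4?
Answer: -51311238/7 ≈ -7.3302e+6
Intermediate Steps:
w(Y) = -4/7 (w(Y) = -1/7*4 = -4/7)
O = -2 (O = 2 - 4 = -2)
S(H, T) = -2 + T*(4/7 + H*T) (S(H, T) = (H*T - 1*(-4/7))*T - 2 = (H*T + 4/7)*T - 2 = (4/7 + H*T)*T - 2 = T*(4/7 + H*T) - 2 = -2 + T*(4/7 + H*T))
o(h) = 1270/7 (o(h) = -5*(-2 + (4/7)*(-4) - 2*(-4)**2) = -5*(-2 - 16/7 - 2*16) = -5*(-2 - 16/7 - 32) = -5*(-254/7) = 1270/7)
t(M, J) = -12 - 3*M (t(M, J) = -3*(M - 1*(-4)) = -3*(M + 4) = -3*(4 + M) = -12 - 3*M)
t(o(-3), 1)*13177 = (-12 - 3*1270/7)*13177 = (-12 - 3810/7)*13177 = -3894/7*13177 = -51311238/7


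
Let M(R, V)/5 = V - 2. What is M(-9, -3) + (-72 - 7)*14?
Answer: -1131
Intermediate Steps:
M(R, V) = -10 + 5*V (M(R, V) = 5*(V - 2) = 5*(-2 + V) = -10 + 5*V)
M(-9, -3) + (-72 - 7)*14 = (-10 + 5*(-3)) + (-72 - 7)*14 = (-10 - 15) - 79*14 = -25 - 1106 = -1131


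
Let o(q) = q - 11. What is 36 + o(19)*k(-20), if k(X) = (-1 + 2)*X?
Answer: -124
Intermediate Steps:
o(q) = -11 + q
k(X) = X (k(X) = 1*X = X)
36 + o(19)*k(-20) = 36 + (-11 + 19)*(-20) = 36 + 8*(-20) = 36 - 160 = -124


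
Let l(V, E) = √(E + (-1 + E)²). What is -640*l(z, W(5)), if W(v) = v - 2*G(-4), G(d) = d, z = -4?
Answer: -640*√157 ≈ -8019.2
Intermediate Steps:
W(v) = 8 + v (W(v) = v - 2*(-4) = v + 8 = 8 + v)
-640*l(z, W(5)) = -640*√((8 + 5) + (-1 + (8 + 5))²) = -640*√(13 + (-1 + 13)²) = -640*√(13 + 12²) = -640*√(13 + 144) = -640*√157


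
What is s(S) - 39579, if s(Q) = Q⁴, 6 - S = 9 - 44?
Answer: 2786182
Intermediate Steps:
S = 41 (S = 6 - (9 - 44) = 6 - 1*(-35) = 6 + 35 = 41)
s(S) - 39579 = 41⁴ - 39579 = 2825761 - 39579 = 2786182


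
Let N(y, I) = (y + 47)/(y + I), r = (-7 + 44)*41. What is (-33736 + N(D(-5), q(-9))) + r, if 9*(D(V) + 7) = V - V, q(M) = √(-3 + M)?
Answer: -1965639/61 - 80*I*√3/61 ≈ -32224.0 - 2.2715*I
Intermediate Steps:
r = 1517 (r = 37*41 = 1517)
D(V) = -7 (D(V) = -7 + (V - V)/9 = -7 + (⅑)*0 = -7 + 0 = -7)
N(y, I) = (47 + y)/(I + y)
(-33736 + N(D(-5), q(-9))) + r = (-33736 + (47 - 7)/(√(-3 - 9) - 7)) + 1517 = (-33736 + 40/(√(-12) - 7)) + 1517 = (-33736 + 40/(2*I*√3 - 7)) + 1517 = (-33736 + 40/(-7 + 2*I*√3)) + 1517 = -32219 + 40/(-7 + 2*I*√3)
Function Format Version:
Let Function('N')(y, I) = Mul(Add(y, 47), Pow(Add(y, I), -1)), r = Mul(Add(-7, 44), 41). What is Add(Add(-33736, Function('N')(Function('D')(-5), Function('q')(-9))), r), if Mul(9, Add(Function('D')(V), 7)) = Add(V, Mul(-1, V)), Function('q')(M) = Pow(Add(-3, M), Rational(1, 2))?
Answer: Add(Rational(-1965639, 61), Mul(Rational(-80, 61), I, Pow(3, Rational(1, 2)))) ≈ Add(-32224., Mul(-2.2715, I))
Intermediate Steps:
r = 1517 (r = Mul(37, 41) = 1517)
Function('D')(V) = -7 (Function('D')(V) = Add(-7, Mul(Rational(1, 9), Add(V, Mul(-1, V)))) = Add(-7, Mul(Rational(1, 9), 0)) = Add(-7, 0) = -7)
Function('N')(y, I) = Mul(Pow(Add(I, y), -1), Add(47, y)) (Function('N')(y, I) = Mul(Add(47, y), Pow(Add(I, y), -1)) = Mul(Pow(Add(I, y), -1), Add(47, y)))
Add(Add(-33736, Function('N')(Function('D')(-5), Function('q')(-9))), r) = Add(Add(-33736, Mul(Pow(Add(Pow(Add(-3, -9), Rational(1, 2)), -7), -1), Add(47, -7))), 1517) = Add(Add(-33736, Mul(Pow(Add(Pow(-12, Rational(1, 2)), -7), -1), 40)), 1517) = Add(Add(-33736, Mul(Pow(Add(Mul(2, I, Pow(3, Rational(1, 2))), -7), -1), 40)), 1517) = Add(Add(-33736, Mul(Pow(Add(-7, Mul(2, I, Pow(3, Rational(1, 2)))), -1), 40)), 1517) = Add(Add(-33736, Mul(40, Pow(Add(-7, Mul(2, I, Pow(3, Rational(1, 2)))), -1))), 1517) = Add(-32219, Mul(40, Pow(Add(-7, Mul(2, I, Pow(3, Rational(1, 2)))), -1)))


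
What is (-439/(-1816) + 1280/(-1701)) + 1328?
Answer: 4100635507/3089016 ≈ 1327.5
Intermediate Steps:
(-439/(-1816) + 1280/(-1701)) + 1328 = (-439*(-1/1816) + 1280*(-1/1701)) + 1328 = (439/1816 - 1280/1701) + 1328 = -1577741/3089016 + 1328 = 4100635507/3089016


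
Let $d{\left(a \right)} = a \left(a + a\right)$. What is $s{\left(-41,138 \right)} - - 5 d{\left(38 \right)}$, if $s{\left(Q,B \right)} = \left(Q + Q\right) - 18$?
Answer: $14340$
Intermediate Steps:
$s{\left(Q,B \right)} = -18 + 2 Q$ ($s{\left(Q,B \right)} = 2 Q - 18 = -18 + 2 Q$)
$d{\left(a \right)} = 2 a^{2}$ ($d{\left(a \right)} = a 2 a = 2 a^{2}$)
$s{\left(-41,138 \right)} - - 5 d{\left(38 \right)} = \left(-18 + 2 \left(-41\right)\right) - - 5 \cdot 2 \cdot 38^{2} = \left(-18 - 82\right) - - 5 \cdot 2 \cdot 1444 = -100 - \left(-5\right) 2888 = -100 - -14440 = -100 + 14440 = 14340$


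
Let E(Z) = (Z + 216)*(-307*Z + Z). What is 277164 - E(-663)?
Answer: 90963630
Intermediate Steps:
E(Z) = -306*Z*(216 + Z) (E(Z) = (216 + Z)*(-306*Z) = -306*Z*(216 + Z))
277164 - E(-663) = 277164 - (-306)*(-663)*(216 - 663) = 277164 - (-306)*(-663)*(-447) = 277164 - 1*(-90686466) = 277164 + 90686466 = 90963630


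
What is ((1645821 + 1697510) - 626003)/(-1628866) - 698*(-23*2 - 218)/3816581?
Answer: -5035374010008/3108349513573 ≈ -1.6200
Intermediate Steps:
((1645821 + 1697510) - 626003)/(-1628866) - 698*(-23*2 - 218)/3816581 = (3343331 - 626003)*(-1/1628866) - 698*(-46 - 218)*(1/3816581) = 2717328*(-1/1628866) - 698*(-264)*(1/3816581) = -1358664/814433 + 184272*(1/3816581) = -1358664/814433 + 184272/3816581 = -5035374010008/3108349513573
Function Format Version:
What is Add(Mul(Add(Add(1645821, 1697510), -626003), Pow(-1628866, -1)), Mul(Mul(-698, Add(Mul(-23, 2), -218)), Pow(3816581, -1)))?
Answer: Rational(-5035374010008, 3108349513573) ≈ -1.6200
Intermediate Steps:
Add(Mul(Add(Add(1645821, 1697510), -626003), Pow(-1628866, -1)), Mul(Mul(-698, Add(Mul(-23, 2), -218)), Pow(3816581, -1))) = Add(Mul(Add(3343331, -626003), Rational(-1, 1628866)), Mul(Mul(-698, Add(-46, -218)), Rational(1, 3816581))) = Add(Mul(2717328, Rational(-1, 1628866)), Mul(Mul(-698, -264), Rational(1, 3816581))) = Add(Rational(-1358664, 814433), Mul(184272, Rational(1, 3816581))) = Add(Rational(-1358664, 814433), Rational(184272, 3816581)) = Rational(-5035374010008, 3108349513573)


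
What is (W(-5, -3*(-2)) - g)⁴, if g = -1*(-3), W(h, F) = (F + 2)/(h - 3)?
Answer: 256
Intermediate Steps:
W(h, F) = (2 + F)/(-3 + h)
g = 3
(W(-5, -3*(-2)) - g)⁴ = ((2 - 3*(-2))/(-3 - 5) - 1*3)⁴ = ((2 + 6)/(-8) - 3)⁴ = (-⅛*8 - 3)⁴ = (-1 - 3)⁴ = (-4)⁴ = 256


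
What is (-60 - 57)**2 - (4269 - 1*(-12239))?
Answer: -2819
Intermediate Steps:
(-60 - 57)**2 - (4269 - 1*(-12239)) = (-117)**2 - (4269 + 12239) = 13689 - 1*16508 = 13689 - 16508 = -2819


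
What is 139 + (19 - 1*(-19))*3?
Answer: 253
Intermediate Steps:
139 + (19 - 1*(-19))*3 = 139 + (19 + 19)*3 = 139 + 38*3 = 139 + 114 = 253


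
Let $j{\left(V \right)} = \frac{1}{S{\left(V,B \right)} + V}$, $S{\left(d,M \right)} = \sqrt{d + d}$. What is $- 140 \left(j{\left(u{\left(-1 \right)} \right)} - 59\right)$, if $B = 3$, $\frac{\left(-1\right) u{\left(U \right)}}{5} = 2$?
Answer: $\frac{24815}{3} + \frac{7 i \sqrt{5}}{3} \approx 8271.7 + 5.2175 i$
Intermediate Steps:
$u{\left(U \right)} = -10$ ($u{\left(U \right)} = \left(-5\right) 2 = -10$)
$S{\left(d,M \right)} = \sqrt{2} \sqrt{d}$ ($S{\left(d,M \right)} = \sqrt{2 d} = \sqrt{2} \sqrt{d}$)
$j{\left(V \right)} = \frac{1}{V + \sqrt{2} \sqrt{V}}$ ($j{\left(V \right)} = \frac{1}{\sqrt{2} \sqrt{V} + V} = \frac{1}{V + \sqrt{2} \sqrt{V}}$)
$- 140 \left(j{\left(u{\left(-1 \right)} \right)} - 59\right) = - 140 \left(\frac{1}{-10 + \sqrt{2} \sqrt{-10}} - 59\right) = - 140 \left(\frac{1}{-10 + \sqrt{2} i \sqrt{10}} - 59\right) = - 140 \left(\frac{1}{-10 + 2 i \sqrt{5}} - 59\right) = - 140 \left(-59 + \frac{1}{-10 + 2 i \sqrt{5}}\right) = 8260 - \frac{140}{-10 + 2 i \sqrt{5}}$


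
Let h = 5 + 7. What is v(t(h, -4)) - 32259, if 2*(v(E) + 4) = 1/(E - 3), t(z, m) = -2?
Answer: -322631/10 ≈ -32263.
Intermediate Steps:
h = 12
v(E) = -4 + 1/(2*(-3 + E)) (v(E) = -4 + 1/(2*(E - 3)) = -4 + 1/(2*(-3 + E)))
v(t(h, -4)) - 32259 = (25 - 8*(-2))/(2*(-3 - 2)) - 32259 = (½)*(25 + 16)/(-5) - 32259 = (½)*(-⅕)*41 - 32259 = -41/10 - 32259 = -322631/10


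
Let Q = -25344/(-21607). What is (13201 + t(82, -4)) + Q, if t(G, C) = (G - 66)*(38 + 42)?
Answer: 312916311/21607 ≈ 14482.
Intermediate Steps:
Q = 25344/21607 (Q = -25344*(-1/21607) = 25344/21607 ≈ 1.1730)
t(G, C) = -5280 + 80*G (t(G, C) = (-66 + G)*80 = -5280 + 80*G)
(13201 + t(82, -4)) + Q = (13201 + (-5280 + 80*82)) + 25344/21607 = (13201 + (-5280 + 6560)) + 25344/21607 = (13201 + 1280) + 25344/21607 = 14481 + 25344/21607 = 312916311/21607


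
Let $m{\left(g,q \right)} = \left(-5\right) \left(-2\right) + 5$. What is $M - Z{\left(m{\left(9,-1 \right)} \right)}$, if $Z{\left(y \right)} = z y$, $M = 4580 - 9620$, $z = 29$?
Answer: $-5475$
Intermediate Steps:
$m{\left(g,q \right)} = 15$ ($m{\left(g,q \right)} = 10 + 5 = 15$)
$M = -5040$
$Z{\left(y \right)} = 29 y$
$M - Z{\left(m{\left(9,-1 \right)} \right)} = -5040 - 29 \cdot 15 = -5040 - 435 = -5475$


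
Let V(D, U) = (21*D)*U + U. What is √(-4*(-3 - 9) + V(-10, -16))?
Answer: 8*√53 ≈ 58.241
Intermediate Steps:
V(D, U) = U + 21*D*U (V(D, U) = 21*D*U + U = U + 21*D*U)
√(-4*(-3 - 9) + V(-10, -16)) = √(-4*(-3 - 9) - 16*(1 + 21*(-10))) = √(-4*(-12) - 16*(1 - 210)) = √(48 - 16*(-209)) = √(48 + 3344) = √3392 = 8*√53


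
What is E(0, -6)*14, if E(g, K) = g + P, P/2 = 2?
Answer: 56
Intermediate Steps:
P = 4 (P = 2*2 = 4)
E(g, K) = 4 + g (E(g, K) = g + 4 = 4 + g)
E(0, -6)*14 = (4 + 0)*14 = 4*14 = 56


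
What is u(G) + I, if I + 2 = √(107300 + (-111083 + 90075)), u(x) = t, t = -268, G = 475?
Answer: -270 + 6*√2397 ≈ 23.755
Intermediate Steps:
u(x) = -268
I = -2 + 6*√2397 (I = -2 + √(107300 + (-111083 + 90075)) = -2 + √(107300 - 21008) = -2 + √86292 = -2 + 6*√2397 ≈ 291.75)
u(G) + I = -268 + (-2 + 6*√2397) = -270 + 6*√2397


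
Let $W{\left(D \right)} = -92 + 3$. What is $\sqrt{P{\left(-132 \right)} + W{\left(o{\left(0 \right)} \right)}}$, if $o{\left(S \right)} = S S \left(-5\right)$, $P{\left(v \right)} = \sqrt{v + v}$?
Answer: $\sqrt{-89 + 2 i \sqrt{66}} \approx 0.85761 + 9.4729 i$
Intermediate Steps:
$P{\left(v \right)} = \sqrt{2} \sqrt{v}$ ($P{\left(v \right)} = \sqrt{2 v} = \sqrt{2} \sqrt{v}$)
$o{\left(S \right)} = - 5 S^{2}$ ($o{\left(S \right)} = S^{2} \left(-5\right) = - 5 S^{2}$)
$W{\left(D \right)} = -89$
$\sqrt{P{\left(-132 \right)} + W{\left(o{\left(0 \right)} \right)}} = \sqrt{\sqrt{2} \sqrt{-132} - 89} = \sqrt{\sqrt{2} \cdot 2 i \sqrt{33} - 89} = \sqrt{2 i \sqrt{66} - 89} = \sqrt{-89 + 2 i \sqrt{66}}$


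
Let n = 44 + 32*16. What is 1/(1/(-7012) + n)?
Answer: 7012/3898671 ≈ 0.0017986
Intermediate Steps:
n = 556 (n = 44 + 512 = 556)
1/(1/(-7012) + n) = 1/(1/(-7012) + 556) = 1/(-1/7012 + 556) = 1/(3898671/7012) = 7012/3898671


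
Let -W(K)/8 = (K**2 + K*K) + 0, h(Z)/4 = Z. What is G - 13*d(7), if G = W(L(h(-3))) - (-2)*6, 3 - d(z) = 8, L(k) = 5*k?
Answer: -57523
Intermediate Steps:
h(Z) = 4*Z
d(z) = -5 (d(z) = 3 - 1*8 = 3 - 8 = -5)
W(K) = -16*K**2 (W(K) = -8*((K**2 + K*K) + 0) = -8*((K**2 + K**2) + 0) = -8*(2*K**2 + 0) = -16*K**2)
G = -57588 (G = -16*(5*(4*(-3)))**2 - (-2)*6 = -16*(5*(-12))**2 - 1*(-12) = -16*(-60)**2 + 12 = -16*3600 + 12 = -57600 + 12 = -57588)
G - 13*d(7) = -57588 - 13*(-5) = -57588 + 65 = -57523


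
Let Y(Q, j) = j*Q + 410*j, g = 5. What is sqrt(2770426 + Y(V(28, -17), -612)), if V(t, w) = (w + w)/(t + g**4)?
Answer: sqrt(1074353621578)/653 ≈ 1587.3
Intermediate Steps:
V(t, w) = 2*w/(625 + t) (V(t, w) = (w + w)/(t + 5**4) = (2*w)/(t + 625) = (2*w)/(625 + t) = 2*w/(625 + t))
Y(Q, j) = 410*j + Q*j (Y(Q, j) = Q*j + 410*j = 410*j + Q*j)
sqrt(2770426 + Y(V(28, -17), -612)) = sqrt(2770426 - 612*(410 + 2*(-17)/(625 + 28))) = sqrt(2770426 - 612*(410 + 2*(-17)/653)) = sqrt(2770426 - 612*(410 + 2*(-17)*(1/653))) = sqrt(2770426 - 612*(410 - 34/653)) = sqrt(2770426 - 612*267696/653) = sqrt(2770426 - 163829952/653) = sqrt(1645258226/653) = sqrt(1074353621578)/653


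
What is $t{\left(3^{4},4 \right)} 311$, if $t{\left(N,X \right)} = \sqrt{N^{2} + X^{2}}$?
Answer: $311 \sqrt{6577} \approx 25222.0$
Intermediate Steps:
$t{\left(3^{4},4 \right)} 311 = \sqrt{\left(3^{4}\right)^{2} + 4^{2}} \cdot 311 = \sqrt{81^{2} + 16} \cdot 311 = \sqrt{6561 + 16} \cdot 311 = \sqrt{6577} \cdot 311 = 311 \sqrt{6577}$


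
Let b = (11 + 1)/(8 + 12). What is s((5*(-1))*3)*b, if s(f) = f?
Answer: -9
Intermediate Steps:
b = ⅗ (b = 12/20 = 12*(1/20) = ⅗ ≈ 0.60000)
s((5*(-1))*3)*b = ((5*(-1))*3)*(⅗) = -5*3*(⅗) = -15*⅗ = -9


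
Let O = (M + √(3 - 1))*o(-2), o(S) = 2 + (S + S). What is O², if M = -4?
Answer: 72 - 32*√2 ≈ 26.745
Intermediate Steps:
o(S) = 2 + 2*S
O = 8 - 2*√2 (O = (-4 + √(3 - 1))*(2 + 2*(-2)) = (-4 + √2)*(2 - 4) = (-4 + √2)*(-2) = 8 - 2*√2 ≈ 5.1716)
O² = (8 - 2*√2)²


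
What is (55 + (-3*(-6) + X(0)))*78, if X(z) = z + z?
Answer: 5694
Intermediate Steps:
X(z) = 2*z
(55 + (-3*(-6) + X(0)))*78 = (55 + (-3*(-6) + 2*0))*78 = (55 + (18 + 0))*78 = (55 + 18)*78 = 73*78 = 5694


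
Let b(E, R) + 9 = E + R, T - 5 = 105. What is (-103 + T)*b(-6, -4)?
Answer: -133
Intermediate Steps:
T = 110 (T = 5 + 105 = 110)
b(E, R) = -9 + E + R (b(E, R) = -9 + (E + R) = -9 + E + R)
(-103 + T)*b(-6, -4) = (-103 + 110)*(-9 - 6 - 4) = 7*(-19) = -133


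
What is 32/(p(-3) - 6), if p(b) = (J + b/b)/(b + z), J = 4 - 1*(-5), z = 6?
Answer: -12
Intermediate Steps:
J = 9 (J = 4 + 5 = 9)
p(b) = 10/(6 + b) (p(b) = (9 + b/b)/(b + 6) = (9 + 1)/(6 + b) = 10/(6 + b))
32/(p(-3) - 6) = 32/(10/(6 - 3) - 6) = 32/(10/3 - 6) = 32/(-8/3) = 32*(-3/8) = -12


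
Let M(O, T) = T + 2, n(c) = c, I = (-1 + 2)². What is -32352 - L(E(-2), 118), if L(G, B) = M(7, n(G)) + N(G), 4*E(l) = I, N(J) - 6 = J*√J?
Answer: -258883/8 ≈ -32360.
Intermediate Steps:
I = 1 (I = 1² = 1)
M(O, T) = 2 + T
N(J) = 6 + J^(3/2) (N(J) = 6 + J*√J = 6 + J^(3/2))
E(l) = ¼ (E(l) = (¼)*1 = ¼)
L(G, B) = 8 + G + G^(3/2) (L(G, B) = (2 + G) + (6 + G^(3/2)) = 8 + G + G^(3/2))
-32352 - L(E(-2), 118) = -32352 - (8 + ¼ + (¼)^(3/2)) = -32352 - (8 + ¼ + ⅛) = -32352 - 1*67/8 = -32352 - 67/8 = -258883/8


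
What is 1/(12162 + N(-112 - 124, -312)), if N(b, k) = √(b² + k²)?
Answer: 6081/73880602 - √9565/36940301 ≈ 7.9661e-5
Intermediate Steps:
1/(12162 + N(-112 - 124, -312)) = 1/(12162 + √((-112 - 124)² + (-312)²)) = 1/(12162 + √((-236)² + 97344)) = 1/(12162 + √(55696 + 97344)) = 1/(12162 + √153040) = 1/(12162 + 4*√9565)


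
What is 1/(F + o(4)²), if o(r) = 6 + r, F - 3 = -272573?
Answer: -1/272470 ≈ -3.6701e-6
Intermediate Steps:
F = -272570 (F = 3 - 272573 = -272570)
1/(F + o(4)²) = 1/(-272570 + (6 + 4)²) = 1/(-272570 + 10²) = 1/(-272570 + 100) = 1/(-272470) = -1/272470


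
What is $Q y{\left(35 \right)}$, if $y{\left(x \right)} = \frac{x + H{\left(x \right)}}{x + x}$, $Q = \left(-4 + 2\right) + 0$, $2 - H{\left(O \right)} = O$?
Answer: $- \frac{2}{35} \approx -0.057143$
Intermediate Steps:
$H{\left(O \right)} = 2 - O$
$Q = -2$ ($Q = -2 + 0 = -2$)
$y{\left(x \right)} = \frac{1}{x}$ ($y{\left(x \right)} = \frac{x - \left(-2 + x\right)}{x + x} = \frac{2}{2 x} = 2 \frac{1}{2 x} = \frac{1}{x}$)
$Q y{\left(35 \right)} = - \frac{2}{35}$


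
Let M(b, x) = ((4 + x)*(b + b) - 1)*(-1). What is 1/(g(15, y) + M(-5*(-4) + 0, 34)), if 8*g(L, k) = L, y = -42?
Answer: -8/12137 ≈ -0.00065914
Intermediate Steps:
g(L, k) = L/8
M(b, x) = 1 - 2*b*(4 + x) (M(b, x) = ((4 + x)*(2*b) - 1)*(-1) = (2*b*(4 + x) - 1)*(-1) = (-1 + 2*b*(4 + x))*(-1) = 1 - 2*b*(4 + x))
1/(g(15, y) + M(-5*(-4) + 0, 34)) = 1/((⅛)*15 + (1 - 8*(-5*(-4) + 0) - 2*(-5*(-4) + 0)*34)) = 1/(15/8 + (1 - 8*(20 + 0) - 2*(20 + 0)*34)) = 1/(15/8 + (1 - 8*20 - 2*20*34)) = 1/(15/8 + (1 - 160 - 1360)) = 1/(15/8 - 1519) = 1/(-12137/8) = -8/12137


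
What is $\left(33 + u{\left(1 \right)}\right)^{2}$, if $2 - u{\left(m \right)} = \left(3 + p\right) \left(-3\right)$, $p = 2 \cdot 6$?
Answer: $6400$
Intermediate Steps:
$p = 12$
$u{\left(m \right)} = 47$ ($u{\left(m \right)} = 2 - \left(3 + 12\right) \left(-3\right) = 2 - 15 \left(-3\right) = 2 - -45 = 2 + 45 = 47$)
$\left(33 + u{\left(1 \right)}\right)^{2} = \left(33 + 47\right)^{2} = 80^{2} = 6400$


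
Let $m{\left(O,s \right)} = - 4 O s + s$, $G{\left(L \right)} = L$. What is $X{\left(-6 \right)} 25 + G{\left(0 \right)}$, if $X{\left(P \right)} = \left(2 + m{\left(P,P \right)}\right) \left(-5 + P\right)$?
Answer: $40700$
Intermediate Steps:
$m{\left(O,s \right)} = s - 4 O s$ ($m{\left(O,s \right)} = - 4 O s + s = s - 4 O s$)
$X{\left(P \right)} = \left(-5 + P\right) \left(2 + P \left(1 - 4 P\right)\right)$ ($X{\left(P \right)} = \left(2 + P \left(1 - 4 P\right)\right) \left(-5 + P\right) = \left(-5 + P\right) \left(2 + P \left(1 - 4 P\right)\right)$)
$X{\left(-6 \right)} 25 + G{\left(0 \right)} = \left(-10 - 4 \left(-6\right)^{3} - -18 + 21 \left(-6\right)^{2}\right) 25 + 0 = \left(-10 - -864 + 18 + 21 \cdot 36\right) 25 + 0 = \left(-10 + 864 + 18 + 756\right) 25 + 0 = 1628 \cdot 25 + 0 = 40700 + 0 = 40700$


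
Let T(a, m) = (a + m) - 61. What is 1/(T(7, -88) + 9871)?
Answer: 1/9729 ≈ 0.00010279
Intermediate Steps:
T(a, m) = -61 + a + m
1/(T(7, -88) + 9871) = 1/((-61 + 7 - 88) + 9871) = 1/(-142 + 9871) = 1/9729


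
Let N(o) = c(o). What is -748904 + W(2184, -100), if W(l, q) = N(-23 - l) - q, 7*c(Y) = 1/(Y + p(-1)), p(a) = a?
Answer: -11573514625/15456 ≈ -7.4880e+5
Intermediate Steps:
c(Y) = 1/(7*(-1 + Y)) (c(Y) = 1/(7*(Y - 1)) = 1/(7*(-1 + Y)))
N(o) = 1/(7*(-1 + o))
W(l, q) = -q + 1/(7*(-24 - l)) (W(l, q) = 1/(7*(-1 + (-23 - l))) - q = 1/(7*(-24 - l)) - q = -q + 1/(7*(-24 - l)))
-748904 + W(2184, -100) = -748904 + (-1/7 - 1*(-100)*(24 + 2184))/(24 + 2184) = -748904 + (-1/7 - 1*(-100)*2208)/2208 = -748904 + (-1/7 + 220800)/2208 = -748904 + (1/2208)*(1545599/7) = -748904 + 1545599/15456 = -11573514625/15456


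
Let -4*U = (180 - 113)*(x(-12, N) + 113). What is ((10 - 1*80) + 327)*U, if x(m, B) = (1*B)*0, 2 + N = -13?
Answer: -1945747/4 ≈ -4.8644e+5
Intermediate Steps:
N = -15 (N = -2 - 13 = -15)
x(m, B) = 0 (x(m, B) = B*0 = 0)
U = -7571/4 (U = -(180 - 113)*(0 + 113)/4 = -67*113/4 = -1/4*7571 = -7571/4 ≈ -1892.8)
((10 - 1*80) + 327)*U = ((10 - 1*80) + 327)*(-7571/4) = ((10 - 80) + 327)*(-7571/4) = (-70 + 327)*(-7571/4) = 257*(-7571/4) = -1945747/4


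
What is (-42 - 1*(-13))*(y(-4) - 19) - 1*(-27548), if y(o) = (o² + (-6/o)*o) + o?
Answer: 27925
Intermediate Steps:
y(o) = -6 + o + o² (y(o) = (o² - 6) + o = (-6 + o²) + o = -6 + o + o²)
(-42 - 1*(-13))*(y(-4) - 19) - 1*(-27548) = (-42 - 1*(-13))*((-6 - 4 + (-4)²) - 19) - 1*(-27548) = (-42 + 13)*((-6 - 4 + 16) - 19) + 27548 = -29*(6 - 19) + 27548 = -29*(-13) + 27548 = 377 + 27548 = 27925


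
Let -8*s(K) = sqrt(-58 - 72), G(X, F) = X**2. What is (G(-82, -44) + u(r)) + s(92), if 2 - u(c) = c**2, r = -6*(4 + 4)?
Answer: 4422 - I*sqrt(130)/8 ≈ 4422.0 - 1.4252*I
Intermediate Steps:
r = -48 (r = -6*8 = -48)
u(c) = 2 - c**2
s(K) = -I*sqrt(130)/8 (s(K) = -sqrt(-58 - 72)/8 = -I*sqrt(130)/8)
(G(-82, -44) + u(r)) + s(92) = ((-82)**2 + (2 - 1*(-48)**2)) - I*sqrt(130)/8 = (6724 + (2 - 1*2304)) - I*sqrt(130)/8 = (6724 + (2 - 2304)) - I*sqrt(130)/8 = (6724 - 2302) - I*sqrt(130)/8 = 4422 - I*sqrt(130)/8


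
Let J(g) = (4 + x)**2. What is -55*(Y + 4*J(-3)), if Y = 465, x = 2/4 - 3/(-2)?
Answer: -33495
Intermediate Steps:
x = 2 (x = 2*(1/4) - 3*(-1/2) = 1/2 + 3/2 = 2)
J(g) = 36 (J(g) = (4 + 2)**2 = 6**2 = 36)
-55*(Y + 4*J(-3)) = -55*(465 + 4*36) = -55*(465 + 144) = -55*609 = -33495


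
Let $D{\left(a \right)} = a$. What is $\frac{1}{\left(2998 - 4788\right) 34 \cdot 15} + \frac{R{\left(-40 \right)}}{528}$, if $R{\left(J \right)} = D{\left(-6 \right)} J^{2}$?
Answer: $- \frac{182580011}{10041900} \approx -18.182$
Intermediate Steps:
$R{\left(J \right)} = - 6 J^{2}$
$\frac{1}{\left(2998 - 4788\right) 34 \cdot 15} + \frac{R{\left(-40 \right)}}{528} = \frac{1}{\left(2998 - 4788\right) 34 \cdot 15} + \frac{\left(-6\right) \left(-40\right)^{2}}{528} = \frac{1}{\left(-1790\right) 510} + \left(-6\right) 1600 \cdot \frac{1}{528} = \left(- \frac{1}{1790}\right) \frac{1}{510} - \frac{200}{11} = - \frac{1}{912900} - \frac{200}{11} = - \frac{182580011}{10041900}$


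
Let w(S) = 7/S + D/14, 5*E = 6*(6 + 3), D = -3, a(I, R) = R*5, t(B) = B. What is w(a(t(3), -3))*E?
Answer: -1287/175 ≈ -7.3543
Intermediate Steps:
a(I, R) = 5*R
E = 54/5 (E = (6*(6 + 3))/5 = (6*9)/5 = (⅕)*54 = 54/5 ≈ 10.800)
w(S) = -3/14 + 7/S (w(S) = 7/S - 3/14 = -3/14 + 7/S)
w(a(t(3), -3))*E = (-3/14 + 7/((5*(-3))))*(54/5) = (-3/14 + 7/(-15))*(54/5) = (-3/14 + 7*(-1/15))*(54/5) = (-3/14 - 7/15)*(54/5) = -143/210*54/5 = -1287/175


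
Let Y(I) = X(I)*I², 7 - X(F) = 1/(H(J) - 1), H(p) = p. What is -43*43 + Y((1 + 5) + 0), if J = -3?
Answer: -1588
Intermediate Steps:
X(F) = 29/4 (X(F) = 7 - 1/(-3 - 1) = 7 - 1/(-4) = 7 - 1*(-¼) = 7 + ¼ = 29/4)
Y(I) = 29*I²/4
-43*43 + Y((1 + 5) + 0) = -43*43 + 29*((1 + 5) + 0)²/4 = -1849 + 29*(6 + 0)²/4 = -1849 + (29/4)*6² = -1849 + (29/4)*36 = -1849 + 261 = -1588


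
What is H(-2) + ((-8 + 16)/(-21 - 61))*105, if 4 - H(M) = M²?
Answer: -420/41 ≈ -10.244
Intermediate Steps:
H(M) = 4 - M²
H(-2) + ((-8 + 16)/(-21 - 61))*105 = (4 - 1*(-2)²) + ((-8 + 16)/(-21 - 61))*105 = (4 - 1*4) + (8/(-82))*105 = (4 - 4) + (8*(-1/82))*105 = 0 - 4/41*105 = 0 - 420/41 = -420/41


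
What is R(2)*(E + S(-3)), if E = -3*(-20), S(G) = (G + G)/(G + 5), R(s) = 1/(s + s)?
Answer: 57/4 ≈ 14.250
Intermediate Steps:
R(s) = 1/(2*s)
S(G) = 2*G/(5 + G) (S(G) = (2*G)/(5 + G) = 2*G/(5 + G))
E = 60
R(2)*(E + S(-3)) = ((½)/2)*(60 + 2*(-3)/(5 - 3)) = ((½)*(½))*(60 + 2*(-3)/2) = (60 + 2*(-3)*(½))/4 = (60 - 3)/4 = (¼)*57 = 57/4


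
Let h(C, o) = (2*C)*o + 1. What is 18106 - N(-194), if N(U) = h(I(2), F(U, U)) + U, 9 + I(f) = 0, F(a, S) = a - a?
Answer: 18299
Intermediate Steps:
F(a, S) = 0
I(f) = -9 (I(f) = -9 + 0 = -9)
h(C, o) = 1 + 2*C*o (h(C, o) = 2*C*o + 1 = 1 + 2*C*o)
N(U) = 1 + U (N(U) = (1 + 2*(-9)*0) + U = (1 + 0) + U = 1 + U)
18106 - N(-194) = 18106 - (1 - 194) = 18106 - 1*(-193) = 18106 + 193 = 18299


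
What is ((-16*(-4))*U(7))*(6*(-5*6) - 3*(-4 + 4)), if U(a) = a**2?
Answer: -564480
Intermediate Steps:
((-16*(-4))*U(7))*(6*(-5*6) - 3*(-4 + 4)) = (-16*(-4)*7**2)*(6*(-5*6) - 3*(-4 + 4)) = (64*49)*(6*(-30) - 3*0) = 3136*(-180 + 0) = 3136*(-180) = -564480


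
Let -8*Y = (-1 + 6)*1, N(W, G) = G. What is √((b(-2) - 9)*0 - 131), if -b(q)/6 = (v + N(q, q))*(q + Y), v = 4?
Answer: I*√131 ≈ 11.446*I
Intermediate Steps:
Y = -5/8 (Y = -(-1 + 6)/8 = -5/8 ≈ -0.62500)
b(q) = -6*(4 + q)*(-5/8 + q) (b(q) = -6*(4 + q)*(q - 5/8) = -6*(4 + q)*(-5/8 + q))
√((b(-2) - 9)*0 - 131) = √(((15 - 6*(-2)² - 81/4*(-2)) - 9)*0 - 131) = √(((15 - 6*4 + 81/2) - 9)*0 - 131) = √(((15 - 24 + 81/2) - 9)*0 - 131) = √((63/2 - 9)*0 - 131) = √((45/2)*0 - 131) = √(0 - 131) = √(-131) = I*√131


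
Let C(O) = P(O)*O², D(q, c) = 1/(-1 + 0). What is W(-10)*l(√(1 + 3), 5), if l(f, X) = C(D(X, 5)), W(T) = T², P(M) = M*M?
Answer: 100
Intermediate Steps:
P(M) = M²
D(q, c) = -1 (D(q, c) = 1/(-1) = -1)
C(O) = O⁴ (C(O) = O²*O² = O⁴)
l(f, X) = 1 (l(f, X) = (-1)⁴ = 1)
W(-10)*l(√(1 + 3), 5) = (-10)²*1 = 100*1 = 100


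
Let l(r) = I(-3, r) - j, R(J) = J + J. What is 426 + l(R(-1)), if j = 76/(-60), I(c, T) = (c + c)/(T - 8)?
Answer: 6418/15 ≈ 427.87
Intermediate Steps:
I(c, T) = 2*c/(-8 + T) (I(c, T) = (2*c)/(-8 + T) = 2*c/(-8 + T))
j = -19/15 (j = 76*(-1/60) = -19/15 ≈ -1.2667)
R(J) = 2*J
l(r) = 19/15 - 6/(-8 + r) (l(r) = 2*(-3)/(-8 + r) - 1*(-19/15) = -6/(-8 + r) + 19/15 = 19/15 - 6/(-8 + r))
426 + l(R(-1)) = 426 + (-242 + 19*(2*(-1)))/(15*(-8 + 2*(-1))) = 426 + (-242 + 19*(-2))/(15*(-8 - 2)) = 426 + (1/15)*(-242 - 38)/(-10) = 426 + (1/15)*(-⅒)*(-280) = 426 + 28/15 = 6418/15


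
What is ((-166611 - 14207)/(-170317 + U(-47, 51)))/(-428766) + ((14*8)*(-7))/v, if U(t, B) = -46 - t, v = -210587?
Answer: 2200541490913/591471738598572 ≈ 0.0037205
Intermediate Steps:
((-166611 - 14207)/(-170317 + U(-47, 51)))/(-428766) + ((14*8)*(-7))/v = ((-166611 - 14207)/(-170317 + (-46 - 1*(-47))))/(-428766) + ((14*8)*(-7))/(-210587) = -180818/(-170317 + (-46 + 47))*(-1/428766) + (112*(-7))*(-1/210587) = -180818/(-170317 + 1)*(-1/428766) - 784*(-1/210587) = -180818/(-170316)*(-1/428766) + 784/210587 = -180818*(-1/170316)*(-1/428766) + 784/210587 = (90409/85158)*(-1/428766) + 784/210587 = -90409/36512855028 + 784/210587 = 2200541490913/591471738598572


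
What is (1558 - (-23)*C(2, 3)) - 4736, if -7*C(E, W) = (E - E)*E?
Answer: -3178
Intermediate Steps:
C(E, W) = 0 (C(E, W) = -(E - E)*E/7 = -0*E = -⅐*0 = 0)
(1558 - (-23)*C(2, 3)) - 4736 = (1558 - (-23)*0) - 4736 = (1558 - 1*0) - 4736 = (1558 + 0) - 4736 = 1558 - 4736 = -3178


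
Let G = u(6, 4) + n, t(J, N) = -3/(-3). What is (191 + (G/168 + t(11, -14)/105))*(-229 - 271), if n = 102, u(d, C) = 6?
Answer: -2012350/21 ≈ -95826.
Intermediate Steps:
t(J, N) = 1 (t(J, N) = -3*(-⅓) = 1)
G = 108 (G = 6 + 102 = 108)
(191 + (G/168 + t(11, -14)/105))*(-229 - 271) = (191 + (108/168 + 1/105))*(-229 - 271) = (191 + (108*(1/168) + 1*(1/105)))*(-500) = (191 + (9/14 + 1/105))*(-500) = (191 + 137/210)*(-500) = (40247/210)*(-500) = -2012350/21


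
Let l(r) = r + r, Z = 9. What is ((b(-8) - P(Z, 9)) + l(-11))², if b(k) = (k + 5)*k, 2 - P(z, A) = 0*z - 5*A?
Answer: 2025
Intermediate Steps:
P(z, A) = 2 + 5*A (P(z, A) = 2 - (0*z - 5*A) = 2 - (0 - 5*A) = 2 - (-5)*A = 2 + 5*A)
l(r) = 2*r
b(k) = k*(5 + k) (b(k) = (5 + k)*k = k*(5 + k))
((b(-8) - P(Z, 9)) + l(-11))² = ((-8*(5 - 8) - (2 + 5*9)) + 2*(-11))² = ((-8*(-3) - (2 + 45)) - 22)² = ((24 - 1*47) - 22)² = ((24 - 47) - 22)² = (-23 - 22)² = (-45)² = 2025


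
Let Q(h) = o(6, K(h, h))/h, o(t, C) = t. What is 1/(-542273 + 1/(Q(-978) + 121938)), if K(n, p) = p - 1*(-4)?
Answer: -19875893/10778160124626 ≈ -1.8441e-6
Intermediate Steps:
K(n, p) = 4 + p (K(n, p) = p + 4 = 4 + p)
Q(h) = 6/h
1/(-542273 + 1/(Q(-978) + 121938)) = 1/(-542273 + 1/(6/(-978) + 121938)) = 1/(-542273 + 1/(6*(-1/978) + 121938)) = 1/(-542273 + 1/(-1/163 + 121938)) = 1/(-542273 + 1/(19875893/163)) = 1/(-542273 + 163/19875893) = 1/(-10778160124626/19875893) = -19875893/10778160124626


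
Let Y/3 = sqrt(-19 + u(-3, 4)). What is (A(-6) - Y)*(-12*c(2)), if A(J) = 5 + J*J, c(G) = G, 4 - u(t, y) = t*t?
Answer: -984 + 144*I*sqrt(6) ≈ -984.0 + 352.73*I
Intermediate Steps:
u(t, y) = 4 - t**2 (u(t, y) = 4 - t*t = 4 - t**2)
Y = 6*I*sqrt(6) (Y = 3*sqrt(-19 + (4 - 1*(-3)**2)) = 3*sqrt(-19 + (4 - 1*9)) = 3*sqrt(-19 + (4 - 9)) = 3*sqrt(-19 - 5) = 3*sqrt(-24) = 3*(2*I*sqrt(6)) = 6*I*sqrt(6) ≈ 14.697*I)
A(J) = 5 + J**2
(A(-6) - Y)*(-12*c(2)) = ((5 + (-6)**2) - 6*I*sqrt(6))*(-12*2) = ((5 + 36) - 6*I*sqrt(6))*(-24) = (41 - 6*I*sqrt(6))*(-24) = -984 + 144*I*sqrt(6)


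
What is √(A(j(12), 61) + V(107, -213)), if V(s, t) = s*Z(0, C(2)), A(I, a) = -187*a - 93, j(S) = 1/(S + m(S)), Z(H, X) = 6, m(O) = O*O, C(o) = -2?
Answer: I*√10858 ≈ 104.2*I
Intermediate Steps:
m(O) = O²
j(S) = 1/(S + S²)
A(I, a) = -93 - 187*a
V(s, t) = 6*s (V(s, t) = s*6 = 6*s)
√(A(j(12), 61) + V(107, -213)) = √((-93 - 187*61) + 6*107) = √((-93 - 11407) + 642) = √(-11500 + 642) = √(-10858) = I*√10858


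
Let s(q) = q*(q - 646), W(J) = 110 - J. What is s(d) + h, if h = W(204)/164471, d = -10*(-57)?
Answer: -7124883814/164471 ≈ -43320.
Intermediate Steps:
d = 570
s(q) = q*(-646 + q)
h = -94/164471 (h = (110 - 1*204)/164471 = (110 - 204)*(1/164471) = -94*1/164471 = -94/164471 ≈ -0.00057153)
s(d) + h = 570*(-646 + 570) - 94/164471 = 570*(-76) - 94/164471 = -43320 - 94/164471 = -7124883814/164471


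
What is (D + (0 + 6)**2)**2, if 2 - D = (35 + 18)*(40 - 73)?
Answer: 3193369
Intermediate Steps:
D = 1751 (D = 2 - (35 + 18)*(40 - 73) = 2 - 53*(-33) = 2 - 1*(-1749) = 2 + 1749 = 1751)
(D + (0 + 6)**2)**2 = (1751 + (0 + 6)**2)**2 = (1751 + 6**2)**2 = (1751 + 36)**2 = 1787**2 = 3193369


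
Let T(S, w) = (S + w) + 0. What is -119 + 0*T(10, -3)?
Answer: -119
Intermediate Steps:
T(S, w) = S + w
-119 + 0*T(10, -3) = -119 + 0*(10 - 3) = -119 + 0*7 = -119 + 0 = -119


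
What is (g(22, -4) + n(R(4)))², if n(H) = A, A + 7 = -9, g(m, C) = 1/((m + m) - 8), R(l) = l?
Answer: 330625/1296 ≈ 255.11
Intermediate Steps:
g(m, C) = 1/(-8 + 2*m) (g(m, C) = 1/(2*m - 8) = 1/(-8 + 2*m))
A = -16 (A = -7 - 9 = -16)
n(H) = -16
(g(22, -4) + n(R(4)))² = (1/(2*(-4 + 22)) - 16)² = ((½)/18 - 16)² = ((½)*(1/18) - 16)² = (1/36 - 16)² = (-575/36)² = 330625/1296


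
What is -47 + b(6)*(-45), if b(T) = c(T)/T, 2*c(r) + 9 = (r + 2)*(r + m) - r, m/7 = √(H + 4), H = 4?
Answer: -683/4 - 420*√2 ≈ -764.72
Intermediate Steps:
m = 14*√2 (m = 7*√(4 + 4) = 7*√8 = 7*(2*√2) = 14*√2 ≈ 19.799)
c(r) = -9/2 - r/2 + (2 + r)*(r + 14*√2)/2 (c(r) = -9/2 + ((r + 2)*(r + 14*√2) - r)/2 = -9/2 + ((2 + r)*(r + 14*√2) - r)/2 = -9/2 + (-r + (2 + r)*(r + 14*√2))/2 = -9/2 + (-r/2 + (2 + r)*(r + 14*√2)/2) = -9/2 - r/2 + (2 + r)*(r + 14*√2)/2)
b(T) = (-9/2 + T/2 + T²/2 + 14*√2 + 7*T*√2)/T
-47 + b(6)*(-45) = -47 + ((½)*(-9 + 6 + 6² + 28*√2 + 14*6*√2)/6)*(-45) = -47 + ((½)*(⅙)*(-9 + 6 + 36 + 28*√2 + 84*√2))*(-45) = -47 + ((½)*(⅙)*(33 + 112*√2))*(-45) = -47 + (11/4 + 28*√2/3)*(-45) = -47 + (-495/4 - 420*√2) = -683/4 - 420*√2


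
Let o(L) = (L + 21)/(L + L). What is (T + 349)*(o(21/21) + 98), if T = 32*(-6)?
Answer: 17113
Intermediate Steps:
T = -192
o(L) = (21 + L)/(2*L) (o(L) = (21 + L)/((2*L)) = (21 + L)*(1/(2*L)) = (21 + L)/(2*L))
(T + 349)*(o(21/21) + 98) = (-192 + 349)*((21 + 21/21)/(2*((21/21))) + 98) = 157*((21 + 21*(1/21))/(2*((21*(1/21)))) + 98) = 157*((½)*(21 + 1)/1 + 98) = 157*((½)*1*22 + 98) = 157*(11 + 98) = 157*109 = 17113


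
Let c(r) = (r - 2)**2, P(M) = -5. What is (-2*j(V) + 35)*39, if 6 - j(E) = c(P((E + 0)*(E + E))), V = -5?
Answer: 4719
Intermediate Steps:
c(r) = (-2 + r)**2
j(E) = -43 (j(E) = 6 - (-2 - 5)**2 = 6 - 1*(-7)**2 = 6 - 1*49 = 6 - 49 = -43)
(-2*j(V) + 35)*39 = (-2*(-43) + 35)*39 = (86 + 35)*39 = 121*39 = 4719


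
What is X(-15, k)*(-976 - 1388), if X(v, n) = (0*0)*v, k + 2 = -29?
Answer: 0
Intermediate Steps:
k = -31 (k = -2 - 29 = -31)
X(v, n) = 0 (X(v, n) = 0*v = 0)
X(-15, k)*(-976 - 1388) = 0*(-976 - 1388) = 0*(-2364) = 0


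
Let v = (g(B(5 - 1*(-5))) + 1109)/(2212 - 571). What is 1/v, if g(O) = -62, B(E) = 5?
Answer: 547/349 ≈ 1.5673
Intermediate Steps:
v = 349/547 (v = (-62 + 1109)/(2212 - 571) = 1047/1641 = 1047*(1/1641) = 349/547 ≈ 0.63803)
1/v = 1/(349/547) = 547/349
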